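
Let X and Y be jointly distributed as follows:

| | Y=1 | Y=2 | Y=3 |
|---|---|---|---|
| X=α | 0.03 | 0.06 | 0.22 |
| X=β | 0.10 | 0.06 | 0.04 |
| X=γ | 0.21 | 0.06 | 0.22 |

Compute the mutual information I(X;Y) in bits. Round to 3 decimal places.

Marginals: p(X) = (0.3100, 0.2000, 0.4900), p(Y) = (0.3400, 0.1800, 0.4800).
I(X;Y) = H(X) + H(Y) − H(X,Y).
H(X) = 1.4925, H(Y) = 1.4828, H(X,Y) = 2.8343.
I(X;Y) = 1.4925 + 1.4828 − 2.8343 = 0.141 bits.

0.141 bits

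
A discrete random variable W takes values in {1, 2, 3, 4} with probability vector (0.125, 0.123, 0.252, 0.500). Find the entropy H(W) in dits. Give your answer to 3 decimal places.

H(W) = −Σ p·log₁₀ p.
  −(0.125)·log₁₀(0.125) = 0.1129
  −(0.123)·log₁₀(0.123) = 0.1119
  −(0.252)·log₁₀(0.252) = 0.1508
  −(0.500)·log₁₀(0.500) = 0.1505
Sum: 0.1129 + 0.1119 + 0.1508 + 0.1505 = 0.526 dits.

0.526 dits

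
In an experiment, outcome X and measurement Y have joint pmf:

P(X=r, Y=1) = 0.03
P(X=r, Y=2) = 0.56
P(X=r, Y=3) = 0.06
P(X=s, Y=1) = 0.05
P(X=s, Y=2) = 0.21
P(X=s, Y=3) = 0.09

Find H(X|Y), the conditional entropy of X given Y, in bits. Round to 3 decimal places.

0.873 bits

Marginals: p(X) = (0.6500, 0.3500), p(Y) = (0.0800, 0.7700, 0.1500).
H(X|Y) = Σ p(Y) · H(X|Y=·).
  Y=1: p=0.0800, H(X|Y=1) = 0.9544
  Y=2: p=0.7700, H(X|Y=2) = 0.8454
  Y=3: p=0.1500, H(X|Y=3) = 0.9710
Weighted sum = 0.873 bits.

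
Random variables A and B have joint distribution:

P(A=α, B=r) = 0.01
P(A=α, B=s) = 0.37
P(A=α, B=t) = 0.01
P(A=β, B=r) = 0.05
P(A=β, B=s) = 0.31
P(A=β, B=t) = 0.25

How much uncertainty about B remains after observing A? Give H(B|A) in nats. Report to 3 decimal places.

0.651 nats

Chain rule: H(B|A) = H(A,B) − H(A).
Marginals: p(A) = (0.3900, 0.6100), p(B) = (0.0600, 0.6800, 0.2600).
H(A,B) = 1.3194 nats; H(A) = 0.6687 nats.
H(B|A) = 1.3194 − 0.6687 = 0.651 nats.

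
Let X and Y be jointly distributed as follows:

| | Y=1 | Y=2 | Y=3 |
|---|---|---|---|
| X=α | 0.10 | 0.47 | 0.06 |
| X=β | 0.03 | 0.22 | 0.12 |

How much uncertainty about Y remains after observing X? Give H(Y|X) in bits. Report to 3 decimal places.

Marginals: p(X) = (0.6300, 0.3700), p(Y) = (0.1300, 0.6900, 0.1800).
H(Y|X) = Σ p(X) · H(Y|X=·).
  X=α: p=0.6300, H(Y|X=α) = 1.0599
  X=β: p=0.3700, H(Y|X=β) = 1.2667
Weighted sum = 1.136 bits.

1.136 bits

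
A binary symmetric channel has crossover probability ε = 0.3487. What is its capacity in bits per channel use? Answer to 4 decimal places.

0.0671 bits

Binary symmetric channel: C = 1 − h₂(ε) where h₂ is the binary entropy function.
h₂(0.3487) = −0.3487·log₂0.3487 − 0.6513·log₂0.6513 = 0.9329.
C = 1 − 0.9329 = 0.0671 bits per channel use.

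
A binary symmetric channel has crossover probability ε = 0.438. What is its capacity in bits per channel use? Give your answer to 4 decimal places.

0.0111 bits

Binary symmetric channel: C = 1 − h₂(ε) where h₂ is the binary entropy function.
h₂(0.438) = −0.438·log₂0.438 − 0.562·log₂0.562 = 0.9889.
C = 1 − 0.9889 = 0.0111 bits per channel use.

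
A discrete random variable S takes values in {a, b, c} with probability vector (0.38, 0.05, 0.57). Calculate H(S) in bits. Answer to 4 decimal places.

1.2088 bits

H(S) = −Σ p·log₂ p.
  −(0.38)·log₂(0.38) = 0.53045
  −(0.05)·log₂(0.05) = 0.21610
  −(0.57)·log₂(0.57) = 0.46225
Sum: 0.53045 + 0.21610 + 0.46225 = 1.2088 bits.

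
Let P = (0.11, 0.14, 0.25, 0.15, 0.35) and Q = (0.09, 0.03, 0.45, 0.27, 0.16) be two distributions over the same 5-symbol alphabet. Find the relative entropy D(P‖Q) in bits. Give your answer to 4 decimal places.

0.3990 bits

D(P‖Q) = Σ p·log₂(p/q).
  0.11·log₂(0.11/0.09) = 0.03185
  0.14·log₂(0.14/0.03) = 0.31113
  0.25·log₂(0.25/0.45) = -0.21200
  0.15·log₂(0.15/0.27) = -0.12720
  0.35·log₂(0.35/0.16) = 0.39525
D(P‖Q) = 0.3990 bits.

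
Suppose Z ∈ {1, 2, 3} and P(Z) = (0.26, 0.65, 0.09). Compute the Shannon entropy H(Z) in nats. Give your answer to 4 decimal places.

0.8470 nats

H(Z) = −Σ p·ln p.
  −(0.26)·ln(0.26) = 0.35024
  −(0.65)·ln(0.65) = 0.28001
  −(0.09)·ln(0.09) = 0.21672
Sum: 0.35024 + 0.28001 + 0.21672 = 0.8470 nats.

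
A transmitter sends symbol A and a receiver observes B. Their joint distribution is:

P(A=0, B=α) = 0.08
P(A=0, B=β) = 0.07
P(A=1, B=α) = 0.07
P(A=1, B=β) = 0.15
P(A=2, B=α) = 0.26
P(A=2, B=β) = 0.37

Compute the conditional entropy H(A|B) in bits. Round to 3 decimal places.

1.299 bits

Marginals: p(A) = (0.1500, 0.2200, 0.6300), p(B) = (0.4100, 0.5900).
H(A|B) = Σ p(B) · H(A|B=·).
  B=α: p=0.4100, H(A|B=α) = 1.3121
  B=β: p=0.5900, H(A|B=β) = 1.2893
Weighted sum = 1.299 bits.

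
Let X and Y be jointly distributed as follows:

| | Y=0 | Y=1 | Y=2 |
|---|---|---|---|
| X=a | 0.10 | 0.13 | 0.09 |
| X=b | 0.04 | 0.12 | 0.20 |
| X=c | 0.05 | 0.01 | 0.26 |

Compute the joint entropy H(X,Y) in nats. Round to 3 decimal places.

H(X,Y) = −Σ p(x,y)·ln p(x,y) over all 9 cells.
  cell (a,0): −0.10·ln0.10 = 0.2303
  cell (a,1): −0.13·ln0.13 = 0.2652
  cell (a,2): −0.09·ln0.09 = 0.2167
  cell (b,0): −0.04·ln0.04 = 0.1288
  cell (b,1): −0.12·ln0.12 = 0.2544
  cell (b,2): −0.20·ln0.20 = 0.3219
  cell (c,0): −0.05·ln0.05 = 0.1498
  cell (c,1): −0.01·ln0.01 = 0.0461
  cell (c,2): −0.26·ln0.26 = 0.3502
Sum = 1.963 nats.

1.963 nats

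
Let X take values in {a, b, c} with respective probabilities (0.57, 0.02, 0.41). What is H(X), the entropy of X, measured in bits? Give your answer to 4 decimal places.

1.1025 bits

H(X) = −Σ p·log₂ p.
  −(0.57)·log₂(0.57) = 0.46225
  −(0.02)·log₂(0.02) = 0.11288
  −(0.41)·log₂(0.41) = 0.52738
Sum: 0.46225 + 0.11288 + 0.52738 = 1.1025 bits.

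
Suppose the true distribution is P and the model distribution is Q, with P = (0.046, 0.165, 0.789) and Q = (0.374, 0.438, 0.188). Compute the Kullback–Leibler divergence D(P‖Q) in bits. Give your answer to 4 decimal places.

1.2612 bits

D(P‖Q) = Σ p·log₂(p/q).
  0.046·log₂(0.046/0.374) = -0.13907
  0.165·log₂(0.165/0.438) = -0.23240
  0.789·log₂(0.789/0.188) = 1.63267
D(P‖Q) = 1.2612 bits.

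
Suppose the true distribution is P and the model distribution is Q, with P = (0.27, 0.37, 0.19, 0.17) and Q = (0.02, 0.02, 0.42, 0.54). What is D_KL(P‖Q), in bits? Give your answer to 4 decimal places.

2.0704 bits

D(P‖Q) = Σ p·log₂(p/q).
  0.27·log₂(0.27/0.02) = 1.01382
  0.37·log₂(0.37/0.02) = 1.55750
  0.19·log₂(0.19/0.42) = -0.21743
  0.17·log₂(0.17/0.54) = -0.28346
D(P‖Q) = 2.0704 bits.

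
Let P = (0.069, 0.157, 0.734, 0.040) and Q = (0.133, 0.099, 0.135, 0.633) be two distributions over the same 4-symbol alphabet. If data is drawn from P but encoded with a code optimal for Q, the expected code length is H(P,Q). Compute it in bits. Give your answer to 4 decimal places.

H(P,Q) = −Σ p·log₂ q.
  −0.069·log₂(0.133) = 0.20082
  −0.157·log₂(0.099) = 0.52382
  −0.734·log₂(0.135) = 2.12050
  −0.040·log₂(0.633) = 0.02639
H(P,Q) = 2.8715 bits.

2.8715 bits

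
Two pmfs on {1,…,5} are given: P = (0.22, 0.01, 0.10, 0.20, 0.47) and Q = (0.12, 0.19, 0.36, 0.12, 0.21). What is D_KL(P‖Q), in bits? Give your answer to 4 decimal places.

0.6588 bits

D(P‖Q) = Σ p·log₂(p/q).
  0.22·log₂(0.22/0.12) = 0.19238
  0.01·log₂(0.01/0.19) = -0.04248
  0.10·log₂(0.10/0.36) = -0.18480
  0.20·log₂(0.20/0.12) = 0.14739
  0.47·log₂(0.47/0.21) = 0.54627
D(P‖Q) = 0.6588 bits.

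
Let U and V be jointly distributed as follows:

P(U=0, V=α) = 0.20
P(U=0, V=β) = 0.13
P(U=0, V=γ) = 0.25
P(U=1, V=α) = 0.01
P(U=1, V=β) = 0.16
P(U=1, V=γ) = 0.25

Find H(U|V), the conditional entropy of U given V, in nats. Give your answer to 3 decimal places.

0.586 nats

Chain rule: H(U|V) = H(U,V) − H(V).
Marginals: p(U) = (0.5800, 0.4200), p(V) = (0.2100, 0.2900, 0.5000).
H(U,V) = 1.6195 nats; H(V) = 1.0333 nats.
H(U|V) = 1.6195 − 1.0333 = 0.586 nats.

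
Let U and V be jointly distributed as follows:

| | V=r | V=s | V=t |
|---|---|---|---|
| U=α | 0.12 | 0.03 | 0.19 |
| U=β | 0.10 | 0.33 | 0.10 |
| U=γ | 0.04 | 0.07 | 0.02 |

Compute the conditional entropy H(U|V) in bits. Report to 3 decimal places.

1.181 bits

Marginals: p(U) = (0.3400, 0.5300, 0.1300), p(V) = (0.2600, 0.4300, 0.3100).
H(U|V) = Σ p(V) · H(U|V=·).
  V=r: p=0.2600, H(U|V=r) = 1.4605
  V=s: p=0.4300, H(U|V=s) = 0.9874
  V=t: p=0.3100, H(U|V=t) = 1.2145
Weighted sum = 1.181 bits.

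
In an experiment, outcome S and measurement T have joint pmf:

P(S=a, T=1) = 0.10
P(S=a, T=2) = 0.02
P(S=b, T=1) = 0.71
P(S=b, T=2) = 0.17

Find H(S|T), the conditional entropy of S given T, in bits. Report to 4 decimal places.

Marginals: p(S) = (0.1200, 0.8800), p(T) = (0.8100, 0.1900).
H(S|T) = Σ p(T) · H(S|T=·).
  T=1: p=0.8100, H(S|T=1) = 0.5392
  T=2: p=0.1900, H(S|T=2) = 0.4855
Weighted sum = 0.5290 bits.

0.5290 bits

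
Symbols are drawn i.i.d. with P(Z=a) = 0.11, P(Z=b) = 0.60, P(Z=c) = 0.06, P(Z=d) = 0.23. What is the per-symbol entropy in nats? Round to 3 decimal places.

H(Z) = −Σ p·ln p.
  −(0.11)·ln(0.11) = 0.2428
  −(0.60)·ln(0.60) = 0.3065
  −(0.06)·ln(0.06) = 0.1688
  −(0.23)·ln(0.23) = 0.3380
Sum: 0.2428 + 0.3065 + 0.1688 + 0.3380 = 1.056 nats.

1.056 nats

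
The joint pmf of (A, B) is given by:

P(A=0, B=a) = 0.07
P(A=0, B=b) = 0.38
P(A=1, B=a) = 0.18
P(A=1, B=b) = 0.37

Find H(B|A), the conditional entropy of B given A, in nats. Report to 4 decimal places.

Marginals: p(A) = (0.4500, 0.5500), p(B) = (0.2500, 0.7500).
H(B|A) = Σ p(A) · H(B|A=·).
  A=0: p=0.4500, H(B|A=0) = 0.4322
  A=1: p=0.5500, H(B|A=1) = 0.6322
Weighted sum = 0.5422 nats.

0.5422 nats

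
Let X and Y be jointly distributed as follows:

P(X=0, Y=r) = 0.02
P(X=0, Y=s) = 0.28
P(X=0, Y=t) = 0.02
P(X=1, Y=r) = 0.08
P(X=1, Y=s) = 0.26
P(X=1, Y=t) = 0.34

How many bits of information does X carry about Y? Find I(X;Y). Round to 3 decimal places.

0.181 bits

Marginals: p(X) = (0.3200, 0.6800), p(Y) = (0.1000, 0.5400, 0.3600).
I(X;Y) = H(X) + H(Y) − H(X,Y).
H(X) = 0.9044, H(Y) = 1.3429, H(X,Y) = 2.0659.
I(X;Y) = 0.9044 + 1.3429 − 2.0659 = 0.181 bits.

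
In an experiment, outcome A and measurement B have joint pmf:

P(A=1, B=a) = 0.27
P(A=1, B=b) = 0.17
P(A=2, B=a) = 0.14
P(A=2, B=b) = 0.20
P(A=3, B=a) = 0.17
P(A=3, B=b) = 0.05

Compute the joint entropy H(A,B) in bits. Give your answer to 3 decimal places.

H(A,B) = −Σ p(x,y)·log₂ p(x,y) over all 6 cells.
  cell (1,a): −0.27·log₂0.27 = 0.5100
  cell (1,b): −0.17·log₂0.17 = 0.4346
  cell (2,a): −0.14·log₂0.14 = 0.3971
  cell (2,b): −0.20·log₂0.20 = 0.4644
  cell (3,a): −0.17·log₂0.17 = 0.4346
  cell (3,b): −0.05·log₂0.05 = 0.2161
Sum = 2.457 bits.

2.457 bits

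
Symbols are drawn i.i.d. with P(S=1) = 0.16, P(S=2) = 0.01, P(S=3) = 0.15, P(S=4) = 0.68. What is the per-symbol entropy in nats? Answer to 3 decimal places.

0.886 nats

H(S) = −Σ p·ln p.
  −(0.16)·ln(0.16) = 0.2932
  −(0.01)·ln(0.01) = 0.0461
  −(0.15)·ln(0.15) = 0.2846
  −(0.68)·ln(0.68) = 0.2623
Sum: 0.2932 + 0.0461 + 0.2846 + 0.2623 = 0.886 nats.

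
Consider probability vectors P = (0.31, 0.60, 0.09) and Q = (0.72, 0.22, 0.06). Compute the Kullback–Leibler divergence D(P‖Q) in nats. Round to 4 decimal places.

D(P‖Q) = Σ p·ln(p/q).
  0.31·ln(0.31/0.72) = -0.26123
  0.60·ln(0.60/0.22) = 0.60198
  0.09·ln(0.09/0.06) = 0.03649
D(P‖Q) = 0.3772 nats.

0.3772 nats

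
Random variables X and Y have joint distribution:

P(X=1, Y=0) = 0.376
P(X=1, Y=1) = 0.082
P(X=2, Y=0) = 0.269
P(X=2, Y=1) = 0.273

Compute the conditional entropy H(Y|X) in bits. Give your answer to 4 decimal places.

Marginals: p(X) = (0.4580, 0.5420), p(Y) = (0.6450, 0.3550).
H(Y|X) = Σ p(X) · H(Y|X=·).
  X=1: p=0.4580, H(Y|X=1) = 0.6780
  X=2: p=0.5420, H(Y|X=2) = 1.0000
Weighted sum = 0.8525 bits.

0.8525 bits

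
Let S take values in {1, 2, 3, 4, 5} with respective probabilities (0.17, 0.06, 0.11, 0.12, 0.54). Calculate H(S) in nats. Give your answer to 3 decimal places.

H(S) = −Σ p·ln p.
  −(0.17)·ln(0.17) = 0.3012
  −(0.06)·ln(0.06) = 0.1688
  −(0.11)·ln(0.11) = 0.2428
  −(0.12)·ln(0.12) = 0.2544
  −(0.54)·ln(0.54) = 0.3327
Sum: 0.3012 + 0.1688 + 0.2428 + 0.2544 + 0.3327 = 1.300 nats.

1.300 nats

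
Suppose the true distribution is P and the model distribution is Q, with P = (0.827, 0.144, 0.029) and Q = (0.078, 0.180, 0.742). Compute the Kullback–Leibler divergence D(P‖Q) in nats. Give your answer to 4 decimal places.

1.8265 nats

D(P‖Q) = Σ p·ln(p/q).
  0.827·ln(0.827/0.078) = 1.95263
  0.144·ln(0.144/0.180) = -0.03213
  0.029·ln(0.029/0.742) = -0.09402
D(P‖Q) = 1.8265 nats.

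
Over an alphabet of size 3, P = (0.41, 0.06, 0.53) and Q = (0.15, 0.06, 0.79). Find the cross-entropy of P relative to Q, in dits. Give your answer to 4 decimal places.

0.4654 dits

H(P,Q) = −Σ p·log₁₀ q.
  −0.41·log₁₀(0.15) = 0.33780
  −0.06·log₁₀(0.06) = 0.07331
  −0.53·log₁₀(0.79) = 0.05426
H(P,Q) = 0.4654 dits.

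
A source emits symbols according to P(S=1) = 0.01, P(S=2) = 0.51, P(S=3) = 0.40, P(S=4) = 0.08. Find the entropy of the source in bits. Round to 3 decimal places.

H(S) = −Σ p·log₂ p.
  −(0.01)·log₂(0.01) = 0.0664
  −(0.51)·log₂(0.51) = 0.4954
  −(0.40)·log₂(0.40) = 0.5288
  −(0.08)·log₂(0.08) = 0.2915
Sum: 0.0664 + 0.4954 + 0.5288 + 0.2915 = 1.382 bits.

1.382 bits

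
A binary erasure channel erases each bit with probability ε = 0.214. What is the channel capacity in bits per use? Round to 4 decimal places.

Binary erasure channel: capacity C = 1 − ε.
C = 1 − 0.214 = 0.7860 bits per channel use.

0.7860 bits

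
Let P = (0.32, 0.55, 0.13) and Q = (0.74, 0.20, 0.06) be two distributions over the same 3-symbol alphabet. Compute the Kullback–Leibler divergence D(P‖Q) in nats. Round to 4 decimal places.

0.3886 nats

D(P‖Q) = Σ p·ln(p/q).
  0.32·ln(0.32/0.74) = -0.26827
  0.55·ln(0.55/0.20) = 0.55638
  0.13·ln(0.13/0.06) = 0.10051
D(P‖Q) = 0.3886 nats.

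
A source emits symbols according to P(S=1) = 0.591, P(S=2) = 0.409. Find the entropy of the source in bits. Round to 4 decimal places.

H(S) = −Σ p·log₂ p.
  −(0.591)·log₂(0.591) = 0.44843
  −(0.409)·log₂(0.409) = 0.52754
Sum: 0.44843 + 0.52754 = 0.9760 bits.

0.9760 bits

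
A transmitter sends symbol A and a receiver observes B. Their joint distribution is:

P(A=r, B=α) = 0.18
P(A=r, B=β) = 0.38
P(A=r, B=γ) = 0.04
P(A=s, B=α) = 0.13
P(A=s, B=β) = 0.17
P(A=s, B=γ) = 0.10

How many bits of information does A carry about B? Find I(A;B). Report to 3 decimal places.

0.055 bits

Marginals: p(A) = (0.6000, 0.4000), p(B) = (0.3100, 0.5500, 0.1400).
I(A;B) = H(A) + H(B) − H(A,B).
H(A) = 0.9710, H(B) = 1.3953, H(A,B) = 2.3109.
I(A;B) = 0.9710 + 1.3953 − 2.3109 = 0.055 bits.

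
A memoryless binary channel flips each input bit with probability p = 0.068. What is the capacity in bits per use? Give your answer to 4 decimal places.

0.6416 bits

Binary symmetric channel: C = 1 − h₂(ε) where h₂ is the binary entropy function.
h₂(0.068) = −0.068·log₂0.068 − 0.932·log₂0.932 = 0.3584.
C = 1 − 0.3584 = 0.6416 bits per channel use.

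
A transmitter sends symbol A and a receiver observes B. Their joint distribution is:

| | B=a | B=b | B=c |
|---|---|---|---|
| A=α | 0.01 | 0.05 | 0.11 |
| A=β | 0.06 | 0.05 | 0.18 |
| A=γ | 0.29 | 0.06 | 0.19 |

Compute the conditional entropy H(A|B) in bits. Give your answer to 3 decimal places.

1.293 bits

Marginals: p(A) = (0.1700, 0.2900, 0.5400), p(B) = (0.3600, 0.1600, 0.4800).
H(A|B) = Σ p(B) · H(A|B=·).
  B=a: p=0.3600, H(A|B=a) = 0.8257
  B=b: p=0.1600, H(A|B=b) = 1.5794
  B=c: p=0.4800, H(A|B=c) = 1.5470
Weighted sum = 1.293 bits.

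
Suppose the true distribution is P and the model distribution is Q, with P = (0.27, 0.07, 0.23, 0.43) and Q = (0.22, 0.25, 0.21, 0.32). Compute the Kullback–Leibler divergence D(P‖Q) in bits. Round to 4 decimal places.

0.1647 bits

D(P‖Q) = Σ p·log₂(p/q).
  0.27·log₂(0.27/0.22) = 0.07977
  0.07·log₂(0.07/0.25) = -0.12856
  0.23·log₂(0.23/0.21) = 0.03019
  0.43·log₂(0.43/0.32) = 0.18329
D(P‖Q) = 0.1647 bits.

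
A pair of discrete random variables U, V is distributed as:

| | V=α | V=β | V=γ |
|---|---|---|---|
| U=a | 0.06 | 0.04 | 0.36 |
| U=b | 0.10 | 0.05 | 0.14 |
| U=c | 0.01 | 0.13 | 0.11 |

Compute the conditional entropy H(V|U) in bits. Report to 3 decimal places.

1.171 bits

Marginals: p(U) = (0.4600, 0.2900, 0.2500), p(V) = (0.1700, 0.2200, 0.6100).
H(V|U) = Σ p(U) · H(V|U=·).
  U=a: p=0.4600, H(V|U=a) = 0.9665
  U=b: p=0.2900, H(V|U=b) = 1.4741
  U=c: p=0.2500, H(V|U=c) = 1.1975
Weighted sum = 1.171 bits.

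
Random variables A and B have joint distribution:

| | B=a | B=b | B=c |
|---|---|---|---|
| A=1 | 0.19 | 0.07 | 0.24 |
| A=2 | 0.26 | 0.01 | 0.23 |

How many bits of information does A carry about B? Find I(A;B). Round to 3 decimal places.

0.045 bits

Marginals: p(A) = (0.5000, 0.5000), p(B) = (0.4500, 0.0800, 0.4700).
I(A;B) = H(A) + H(B) − H(A,B).
H(A) = 1.0000, H(B) = 1.3219, H(A,B) = 2.2773.
I(A;B) = 1.0000 + 1.3219 − 2.2773 = 0.045 bits.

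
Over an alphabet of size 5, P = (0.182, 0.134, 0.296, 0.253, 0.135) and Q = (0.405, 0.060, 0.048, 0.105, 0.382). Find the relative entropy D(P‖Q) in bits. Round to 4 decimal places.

0.8406 bits

D(P‖Q) = Σ p·log₂(p/q).
  0.182·log₂(0.182/0.405) = -0.21002
  0.134·log₂(0.134/0.060) = 0.15533
  0.296·log₂(0.296/0.048) = 0.77685
  0.253·log₂(0.253/0.105) = 0.32099
  0.135·log₂(0.135/0.382) = -0.20258
D(P‖Q) = 0.8406 bits.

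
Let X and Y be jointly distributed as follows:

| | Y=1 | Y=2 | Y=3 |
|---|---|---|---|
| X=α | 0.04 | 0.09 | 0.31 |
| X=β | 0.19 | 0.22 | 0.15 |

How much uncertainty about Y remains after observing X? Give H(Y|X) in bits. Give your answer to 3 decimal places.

1.379 bits

Marginals: p(X) = (0.4400, 0.5600), p(Y) = (0.2300, 0.3100, 0.4600).
H(Y|X) = Σ p(X) · H(Y|X=·).
  X=α: p=0.4400, H(Y|X=α) = 1.1388
  X=β: p=0.5600, H(Y|X=β) = 1.5677
Weighted sum = 1.379 bits.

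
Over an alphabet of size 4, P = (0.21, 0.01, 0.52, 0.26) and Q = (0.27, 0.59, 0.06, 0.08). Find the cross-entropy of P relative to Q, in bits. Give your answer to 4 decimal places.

H(P,Q) = −Σ p·log₂ q.
  −0.21·log₂(0.27) = 0.39668
  −0.01·log₂(0.59) = 0.00761
  −0.52·log₂(0.06) = 2.11062
  −0.26·log₂(0.08) = 0.94740
H(P,Q) = 3.4623 bits.

3.4623 bits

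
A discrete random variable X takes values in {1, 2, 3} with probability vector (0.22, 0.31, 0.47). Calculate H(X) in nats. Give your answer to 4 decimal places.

1.0510 nats

H(X) = −Σ p·ln p.
  −(0.22)·ln(0.22) = 0.33311
  −(0.31)·ln(0.31) = 0.36307
  −(0.47)·ln(0.47) = 0.35486
Sum: 0.33311 + 0.36307 + 0.35486 = 1.0510 nats.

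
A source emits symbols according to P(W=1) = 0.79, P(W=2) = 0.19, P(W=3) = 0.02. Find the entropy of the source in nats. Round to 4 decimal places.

H(W) = −Σ p·ln p.
  −(0.79)·ln(0.79) = 0.18622
  −(0.19)·ln(0.19) = 0.31554
  −(0.02)·ln(0.02) = 0.07824
Sum: 0.18622 + 0.31554 + 0.07824 = 0.5800 nats.

0.5800 nats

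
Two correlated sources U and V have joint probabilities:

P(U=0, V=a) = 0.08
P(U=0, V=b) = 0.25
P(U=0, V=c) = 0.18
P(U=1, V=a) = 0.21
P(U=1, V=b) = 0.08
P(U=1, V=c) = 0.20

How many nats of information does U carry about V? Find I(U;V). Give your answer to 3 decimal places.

Marginals: p(U) = (0.5100, 0.4900), p(V) = (0.2900, 0.3300, 0.3800).
I(U;V) = H(U) + H(V) − H(U,V).
H(U) = 0.6929, H(V) = 1.0925, H(U,V) = 1.7090.
I(U;V) = 0.6929 + 1.0925 − 1.7090 = 0.076 nats.

0.076 nats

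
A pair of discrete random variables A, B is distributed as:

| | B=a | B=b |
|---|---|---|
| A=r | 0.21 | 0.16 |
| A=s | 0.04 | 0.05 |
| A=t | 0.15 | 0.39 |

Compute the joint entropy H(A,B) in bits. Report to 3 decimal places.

H(A,B) = −Σ p(x,y)·log₂ p(x,y) over all 6 cells.
  cell (r,a): −0.21·log₂0.21 = 0.4728
  cell (r,b): −0.16·log₂0.16 = 0.4230
  cell (s,a): −0.04·log₂0.04 = 0.1858
  cell (s,b): −0.05·log₂0.05 = 0.2161
  cell (t,a): −0.15·log₂0.15 = 0.4105
  cell (t,b): −0.39·log₂0.39 = 0.5298
Sum = 2.238 bits.

2.238 bits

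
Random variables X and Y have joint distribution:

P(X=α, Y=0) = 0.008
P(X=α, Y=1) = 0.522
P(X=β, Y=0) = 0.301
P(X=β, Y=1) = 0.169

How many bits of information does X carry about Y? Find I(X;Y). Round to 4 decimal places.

Marginals: p(X) = (0.5300, 0.4700), p(Y) = (0.3090, 0.6910).
I(X;Y) = Σ p(x,y)·log₂[p(x,y)/(p(x)p(y))].
  (α,0): 0.008·log₂(0.0488) = -0.03484
  (α,1): 0.522·log₂(1.4253) = 0.26690
  (β,0): 0.301·log₂(2.0726) = 0.31648
  (β,1): 0.169·log₂(0.5204) = -0.15926
Sum = 0.3893 bits.

0.3893 bits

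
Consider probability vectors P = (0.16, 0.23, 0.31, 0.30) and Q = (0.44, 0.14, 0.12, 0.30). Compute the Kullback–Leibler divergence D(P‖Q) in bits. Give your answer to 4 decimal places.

0.3557 bits

D(P‖Q) = Σ p·log₂(p/q).
  0.16·log₂(0.16/0.44) = -0.23351
  0.23·log₂(0.23/0.14) = 0.16473
  0.31·log₂(0.31/0.12) = 0.42446
  0.30·log₂(0.30/0.30) = 0.00000
D(P‖Q) = 0.3557 bits.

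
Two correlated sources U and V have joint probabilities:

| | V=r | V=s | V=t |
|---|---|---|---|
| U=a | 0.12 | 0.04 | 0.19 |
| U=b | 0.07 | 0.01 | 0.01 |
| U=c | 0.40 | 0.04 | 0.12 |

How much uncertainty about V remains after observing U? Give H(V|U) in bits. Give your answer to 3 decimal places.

1.180 bits

Marginals: p(U) = (0.3500, 0.0900, 0.5600), p(V) = (0.5900, 0.0900, 0.3200).
H(V|U) = Σ p(U) · H(V|U=·).
  U=a: p=0.3500, H(V|U=a) = 1.3656
  U=b: p=0.0900, H(V|U=b) = 0.9864
  U=c: p=0.5600, H(V|U=c) = 1.0949
Weighted sum = 1.180 bits.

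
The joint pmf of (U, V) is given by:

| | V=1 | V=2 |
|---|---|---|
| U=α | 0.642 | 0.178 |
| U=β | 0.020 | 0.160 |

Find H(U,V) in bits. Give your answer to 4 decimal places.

H(U,V) = −Σ p(x,y)·log₂ p(x,y) over all 4 cells.
  cell (α,1): −0.642·log₂0.642 = 0.41047
  cell (α,2): −0.178·log₂0.178 = 0.44323
  cell (β,1): −0.020·log₂0.020 = 0.11288
  cell (β,2): −0.160·log₂0.160 = 0.42302
Sum = 1.3896 bits.

1.3896 bits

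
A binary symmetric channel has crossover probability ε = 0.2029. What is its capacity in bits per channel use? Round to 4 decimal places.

0.2723 bits

Binary symmetric channel: C = 1 − h₂(ε) where h₂ is the binary entropy function.
h₂(0.2029) = −0.2029·log₂0.2029 − 0.7971·log₂0.7971 = 0.7277.
C = 1 − 0.7277 = 0.2723 bits per channel use.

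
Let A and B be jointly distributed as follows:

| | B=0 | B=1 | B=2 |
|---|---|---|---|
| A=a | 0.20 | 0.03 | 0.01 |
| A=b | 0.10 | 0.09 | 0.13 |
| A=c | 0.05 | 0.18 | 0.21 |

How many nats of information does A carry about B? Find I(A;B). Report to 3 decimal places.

Marginals: p(A) = (0.2400, 0.3200, 0.4400), p(B) = (0.3500, 0.3000, 0.3500).
I(A;B) = Σ p(x,y)·ln[p(x,y)/(p(x)p(y))].
  (a,0): 0.20·ln(2.3810) = 0.1735
  (a,1): 0.03·ln(0.4167) = -0.0263
  (a,2): 0.01·ln(0.1190) = -0.0213
  (b,0): 0.10·ln(0.8929) = -0.0113
  (b,1): 0.09·ln(0.9375) = -0.0058
  (b,2): 0.13·ln(1.1607) = 0.0194
  (c,0): 0.05·ln(0.3247) = -0.0562
  (c,1): 0.18·ln(1.3636) = 0.0558
  (c,2): 0.21·ln(1.3636) = 0.0651
Sum = 0.193 nats.

0.193 nats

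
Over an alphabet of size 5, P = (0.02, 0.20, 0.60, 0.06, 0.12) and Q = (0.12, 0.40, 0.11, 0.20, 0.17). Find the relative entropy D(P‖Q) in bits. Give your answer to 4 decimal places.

1.0523 bits

D(P‖Q) = Σ p·log₂(p/q).
  0.02·log₂(0.02/0.12) = -0.05170
  0.20·log₂(0.20/0.40) = -0.20000
  0.60·log₂(0.60/0.11) = 1.46848
  0.06·log₂(0.06/0.20) = -0.10422
  0.12·log₂(0.12/0.17) = -0.06030
D(P‖Q) = 1.0523 bits.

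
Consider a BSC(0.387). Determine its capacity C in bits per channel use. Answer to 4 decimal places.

Binary symmetric channel: C = 1 − h₂(ε) where h₂ is the binary entropy function.
h₂(0.387) = −0.387·log₂0.387 − 0.613·log₂0.613 = 0.9628.
C = 1 − 0.9628 = 0.0372 bits per channel use.

0.0372 bits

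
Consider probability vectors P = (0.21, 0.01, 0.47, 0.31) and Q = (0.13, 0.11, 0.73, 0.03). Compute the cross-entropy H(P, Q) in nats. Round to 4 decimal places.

1.6855 nats

H(P,Q) = −Σ p·ln q.
  −0.21·ln(0.13) = 0.42845
  −0.01·ln(0.11) = 0.02207
  −0.47·ln(0.73) = 0.14791
  −0.31·ln(0.03) = 1.08703
H(P,Q) = 1.6855 nats.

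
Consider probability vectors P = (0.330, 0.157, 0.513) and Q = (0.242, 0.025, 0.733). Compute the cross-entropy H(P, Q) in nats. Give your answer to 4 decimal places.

1.2067 nats

H(P,Q) = −Σ p·ln q.
  −0.330·ln(0.242) = 0.46821
  −0.157·ln(0.025) = 0.57915
  −0.513·ln(0.733) = 0.15934
H(P,Q) = 1.2067 nats.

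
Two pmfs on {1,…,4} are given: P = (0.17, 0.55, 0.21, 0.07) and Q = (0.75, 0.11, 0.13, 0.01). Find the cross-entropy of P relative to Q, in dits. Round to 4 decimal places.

0.8745 dits

H(P,Q) = −Σ p·log₁₀ q.
  −0.17·log₁₀(0.75) = 0.02124
  −0.55·log₁₀(0.11) = 0.52723
  −0.21·log₁₀(0.13) = 0.18607
  −0.07·log₁₀(0.01) = 0.14000
H(P,Q) = 0.8745 dits.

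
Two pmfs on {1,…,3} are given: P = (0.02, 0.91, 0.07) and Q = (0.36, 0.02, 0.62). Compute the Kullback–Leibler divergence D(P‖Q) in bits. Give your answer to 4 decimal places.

4.7084 bits

D(P‖Q) = Σ p·log₂(p/q).
  0.02·log₂(0.02/0.36) = -0.08340
  0.91·log₂(0.91/0.02) = 5.01209
  0.07·log₂(0.07/0.62) = -0.22028
D(P‖Q) = 4.7084 bits.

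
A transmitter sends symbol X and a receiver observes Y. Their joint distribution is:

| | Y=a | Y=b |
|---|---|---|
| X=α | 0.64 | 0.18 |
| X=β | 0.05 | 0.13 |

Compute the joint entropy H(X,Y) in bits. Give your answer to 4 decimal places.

H(X,Y) = −Σ p(x,y)·log₂ p(x,y) over all 4 cells.
  cell (α,a): −0.64·log₂0.64 = 0.41207
  cell (α,b): −0.18·log₂0.18 = 0.44531
  cell (β,a): −0.05·log₂0.05 = 0.21610
  cell (β,b): −0.13·log₂0.13 = 0.38264
Sum = 1.4561 bits.

1.4561 bits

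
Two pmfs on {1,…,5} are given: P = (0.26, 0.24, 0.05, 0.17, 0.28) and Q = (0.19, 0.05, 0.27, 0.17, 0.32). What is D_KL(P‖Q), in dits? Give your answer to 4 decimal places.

D(P‖Q) = Σ p·log₁₀(p/q).
  0.26·log₁₀(0.26/0.19) = 0.03542
  0.24·log₁₀(0.24/0.05) = 0.16350
  0.05·log₁₀(0.05/0.27) = -0.03662
  0.17·log₁₀(0.17/0.17) = 0.00000
  0.28·log₁₀(0.28/0.32) = -0.01624
D(P‖Q) = 0.1461 dits.

0.1461 dits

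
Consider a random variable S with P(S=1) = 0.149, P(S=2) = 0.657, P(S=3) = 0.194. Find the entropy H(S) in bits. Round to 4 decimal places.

H(S) = −Σ p·log₂ p.
  −(0.149)·log₂(0.149) = 0.40925
  −(0.657)·log₂(0.657) = 0.39816
  −(0.194)·log₂(0.194) = 0.45898
Sum: 0.40925 + 0.39816 + 0.45898 = 1.2664 bits.

1.2664 bits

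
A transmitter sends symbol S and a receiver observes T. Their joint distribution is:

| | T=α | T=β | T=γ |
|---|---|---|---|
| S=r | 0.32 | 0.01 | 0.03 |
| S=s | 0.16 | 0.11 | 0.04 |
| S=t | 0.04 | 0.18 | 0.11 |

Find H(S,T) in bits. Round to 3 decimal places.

H(S,T) = −Σ p(x,y)·log₂ p(x,y) over all 9 cells.
  cell (r,α): −0.32·log₂0.32 = 0.5260
  cell (r,β): −0.01·log₂0.01 = 0.0664
  cell (r,γ): −0.03·log₂0.03 = 0.1518
  cell (s,α): −0.16·log₂0.16 = 0.4230
  cell (s,β): −0.11·log₂0.11 = 0.3503
  cell (s,γ): −0.04·log₂0.04 = 0.1858
  cell (t,α): −0.04·log₂0.04 = 0.1858
  cell (t,β): −0.18·log₂0.18 = 0.4453
  cell (t,γ): −0.11·log₂0.11 = 0.3503
Sum = 2.685 bits.

2.685 bits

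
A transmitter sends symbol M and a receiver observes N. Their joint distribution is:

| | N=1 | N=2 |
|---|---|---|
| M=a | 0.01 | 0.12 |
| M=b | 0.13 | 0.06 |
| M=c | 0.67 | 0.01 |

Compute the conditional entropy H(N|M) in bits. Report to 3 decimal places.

0.297 bits

Marginals: p(M) = (0.1300, 0.1900, 0.6800), p(N) = (0.8100, 0.1900).
H(N|M) = Σ p(M) · H(N|M=·).
  M=a: p=0.1300, H(N|M=a) = 0.3912
  M=b: p=0.1900, H(N|M=b) = 0.8997
  M=c: p=0.6800, H(N|M=c) = 0.1106
Weighted sum = 0.297 bits.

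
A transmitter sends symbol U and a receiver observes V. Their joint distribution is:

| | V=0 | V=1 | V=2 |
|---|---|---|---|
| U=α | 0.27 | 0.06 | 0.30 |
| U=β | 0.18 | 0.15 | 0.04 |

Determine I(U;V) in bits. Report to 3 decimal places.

0.155 bits

Marginals: p(U) = (0.6300, 0.3700), p(V) = (0.4500, 0.2100, 0.3400).
I(U;V) = H(U) + H(V) − H(U,V).
H(U) = 0.9507, H(V) = 1.5204, H(U,V) = 2.3163.
I(U;V) = 0.9507 + 1.5204 − 2.3163 = 0.155 bits.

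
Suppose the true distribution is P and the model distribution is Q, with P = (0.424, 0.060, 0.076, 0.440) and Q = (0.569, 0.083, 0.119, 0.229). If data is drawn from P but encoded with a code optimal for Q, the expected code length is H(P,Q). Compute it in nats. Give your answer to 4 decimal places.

H(P,Q) = −Σ p·ln q.
  −0.424·ln(0.569) = 0.23908
  −0.060·ln(0.083) = 0.14933
  −0.076·ln(0.119) = 0.16178
  −0.440·ln(0.229) = 0.64857
H(P,Q) = 1.1988 nats.

1.1988 nats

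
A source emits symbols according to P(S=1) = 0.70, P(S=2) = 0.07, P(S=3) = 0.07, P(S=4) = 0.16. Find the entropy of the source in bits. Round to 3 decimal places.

1.320 bits

H(S) = −Σ p·log₂ p.
  −(0.70)·log₂(0.70) = 0.3602
  −(0.07)·log₂(0.07) = 0.2686
  −(0.07)·log₂(0.07) = 0.2686
  −(0.16)·log₂(0.16) = 0.4230
Sum: 0.3602 + 0.2686 + 0.2686 + 0.4230 = 1.320 bits.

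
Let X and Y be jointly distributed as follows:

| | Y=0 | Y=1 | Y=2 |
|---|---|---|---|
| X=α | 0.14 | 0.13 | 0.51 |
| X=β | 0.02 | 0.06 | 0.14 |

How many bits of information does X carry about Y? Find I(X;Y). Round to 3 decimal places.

0.014 bits

Marginals: p(X) = (0.7800, 0.2200), p(Y) = (0.1600, 0.1900, 0.6500).
I(X;Y) = H(X) + H(Y) − H(X,Y).
H(X) = 0.7602, H(Y) = 1.2822, H(X,Y) = 2.0287.
I(X;Y) = 0.7602 + 1.2822 − 2.0287 = 0.014 bits.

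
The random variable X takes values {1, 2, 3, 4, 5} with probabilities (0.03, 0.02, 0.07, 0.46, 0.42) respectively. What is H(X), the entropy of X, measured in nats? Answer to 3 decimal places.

H(X) = −Σ p·ln p.
  −(0.03)·ln(0.03) = 0.1052
  −(0.02)·ln(0.02) = 0.0782
  −(0.07)·ln(0.07) = 0.1861
  −(0.46)·ln(0.46) = 0.3572
  −(0.42)·ln(0.42) = 0.3644
Sum: 0.1052 + 0.0782 + 0.1861 + 0.3572 + 0.3644 = 1.091 nats.

1.091 nats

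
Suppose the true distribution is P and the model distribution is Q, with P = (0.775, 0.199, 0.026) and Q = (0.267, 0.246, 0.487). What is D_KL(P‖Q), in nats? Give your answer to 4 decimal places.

D(P‖Q) = Σ p·ln(p/q).
  0.775·ln(0.775/0.267) = 0.82585
  0.199·ln(0.199/0.246) = -0.04219
  0.026·ln(0.026/0.487) = -0.07618
D(P‖Q) = 0.7075 nats.

0.7075 nats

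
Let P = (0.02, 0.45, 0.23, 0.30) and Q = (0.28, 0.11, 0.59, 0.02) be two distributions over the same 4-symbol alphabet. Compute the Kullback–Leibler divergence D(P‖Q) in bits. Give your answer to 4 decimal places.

D(P‖Q) = Σ p·log₂(p/q).
  0.02·log₂(0.02/0.28) = -0.07615
  0.45·log₂(0.45/0.11) = 0.91459
  0.23·log₂(0.23/0.59) = -0.31259
  0.30·log₂(0.30/0.02) = 1.17207
D(P‖Q) = 1.6979 bits.

1.6979 bits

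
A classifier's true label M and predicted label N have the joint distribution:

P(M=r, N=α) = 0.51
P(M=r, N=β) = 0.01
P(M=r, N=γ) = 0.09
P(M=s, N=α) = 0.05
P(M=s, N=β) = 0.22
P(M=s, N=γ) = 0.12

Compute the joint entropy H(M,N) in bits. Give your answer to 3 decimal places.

H(M,N) = −Σ p(x,y)·log₂ p(x,y) over all 6 cells.
  cell (r,α): −0.51·log₂0.51 = 0.4954
  cell (r,β): −0.01·log₂0.01 = 0.0664
  cell (r,γ): −0.09·log₂0.09 = 0.3127
  cell (s,α): −0.05·log₂0.05 = 0.2161
  cell (s,β): −0.22·log₂0.22 = 0.4806
  cell (s,γ): −0.12·log₂0.12 = 0.3671
Sum = 1.938 bits.

1.938 bits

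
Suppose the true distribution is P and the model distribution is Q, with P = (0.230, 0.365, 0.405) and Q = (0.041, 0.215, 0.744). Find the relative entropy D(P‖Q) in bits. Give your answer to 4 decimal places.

0.4956 bits

D(P‖Q) = Σ p·log₂(p/q).
  0.230·log₂(0.230/0.041) = 0.57223
  0.365·log₂(0.365/0.215) = 0.27870
  0.405·log₂(0.405/0.744) = -0.35534
D(P‖Q) = 0.4956 bits.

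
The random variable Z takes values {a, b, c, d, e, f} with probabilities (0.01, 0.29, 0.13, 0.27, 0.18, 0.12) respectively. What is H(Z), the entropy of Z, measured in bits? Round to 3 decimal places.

H(Z) = −Σ p·log₂ p.
  −(0.01)·log₂(0.01) = 0.0664
  −(0.29)·log₂(0.29) = 0.5179
  −(0.13)·log₂(0.13) = 0.3826
  −(0.27)·log₂(0.27) = 0.5100
  −(0.18)·log₂(0.18) = 0.4453
  −(0.12)·log₂(0.12) = 0.3671
Sum: 0.0664 + 0.5179 + 0.3826 + 0.5100 + 0.4453 + 0.3671 = 2.289 bits.

2.289 bits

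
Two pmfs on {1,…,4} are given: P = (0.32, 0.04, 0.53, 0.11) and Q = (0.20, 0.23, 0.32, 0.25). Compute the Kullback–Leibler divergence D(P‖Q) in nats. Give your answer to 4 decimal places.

0.2575 nats

D(P‖Q) = Σ p·ln(p/q).
  0.32·ln(0.32/0.20) = 0.15040
  0.04·ln(0.04/0.23) = -0.06997
  0.53·ln(0.53/0.32) = 0.26741
  0.11·ln(0.11/0.25) = -0.09031
D(P‖Q) = 0.2575 nats.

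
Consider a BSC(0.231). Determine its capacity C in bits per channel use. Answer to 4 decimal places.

0.2202 bits

Binary symmetric channel: C = 1 − h₂(ε) where h₂ is the binary entropy function.
h₂(0.231) = −0.231·log₂0.231 − 0.769·log₂0.769 = 0.7798.
C = 1 − 0.7798 = 0.2202 bits per channel use.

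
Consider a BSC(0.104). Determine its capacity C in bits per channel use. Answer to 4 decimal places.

0.5185 bits

Binary symmetric channel: C = 1 − h₂(ε) where h₂ is the binary entropy function.
h₂(0.104) = −0.104·log₂0.104 − 0.896·log₂0.896 = 0.4815.
C = 1 − 0.4815 = 0.5185 bits per channel use.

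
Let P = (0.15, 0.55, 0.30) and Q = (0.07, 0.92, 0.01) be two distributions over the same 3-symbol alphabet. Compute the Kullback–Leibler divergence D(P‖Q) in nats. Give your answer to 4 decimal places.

D(P‖Q) = Σ p·ln(p/q).
  0.15·ln(0.15/0.07) = 0.11432
  0.55·ln(0.55/0.92) = -0.28295
  0.30·ln(0.30/0.01) = 1.02036
D(P‖Q) = 0.8517 nats.

0.8517 nats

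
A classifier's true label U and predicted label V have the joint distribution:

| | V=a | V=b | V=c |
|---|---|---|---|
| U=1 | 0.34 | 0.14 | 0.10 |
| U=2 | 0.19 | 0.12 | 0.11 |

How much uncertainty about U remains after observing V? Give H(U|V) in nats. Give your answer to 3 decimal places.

Marginals: p(U) = (0.5800, 0.4200), p(V) = (0.5300, 0.2600, 0.2100).
H(U|V) = Σ p(V) · H(U|V=·).
  V=a: p=0.5300, H(U|V=a) = 0.6525
  V=b: p=0.2600, H(U|V=b) = 0.6902
  V=c: p=0.2100, H(U|V=c) = 0.6920
Weighted sum = 0.671 nats.

0.671 nats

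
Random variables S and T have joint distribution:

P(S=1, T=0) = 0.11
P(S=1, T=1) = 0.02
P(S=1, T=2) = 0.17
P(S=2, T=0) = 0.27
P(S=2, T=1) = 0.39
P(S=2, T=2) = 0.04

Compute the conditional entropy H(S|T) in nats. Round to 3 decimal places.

0.411 nats

Marginals: p(S) = (0.3000, 0.7000), p(T) = (0.3800, 0.4100, 0.2100).
H(S|T) = Σ p(T) · H(S|T=·).
  T=0: p=0.3800, H(S|T=0) = 0.6017
  T=1: p=0.4100, H(S|T=1) = 0.1949
  T=2: p=0.2100, H(S|T=2) = 0.4869
Weighted sum = 0.411 nats.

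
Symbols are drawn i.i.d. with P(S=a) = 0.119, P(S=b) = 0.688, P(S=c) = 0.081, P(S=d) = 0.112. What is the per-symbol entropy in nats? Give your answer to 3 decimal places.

H(S) = −Σ p·ln p.
  −(0.119)·ln(0.119) = 0.2533
  −(0.688)·ln(0.688) = 0.2573
  −(0.081)·ln(0.081) = 0.2036
  −(0.112)·ln(0.112) = 0.2452
Sum: 0.2533 + 0.2573 + 0.2036 + 0.2452 = 0.959 nats.

0.959 nats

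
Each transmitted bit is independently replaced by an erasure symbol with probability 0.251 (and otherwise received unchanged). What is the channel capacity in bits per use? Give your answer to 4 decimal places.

Binary erasure channel: capacity C = 1 − ε.
C = 1 − 0.251 = 0.7490 bits per channel use.

0.7490 bits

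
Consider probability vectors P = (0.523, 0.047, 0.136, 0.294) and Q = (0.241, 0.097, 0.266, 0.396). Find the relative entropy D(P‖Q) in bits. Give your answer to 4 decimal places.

0.2775 bits

D(P‖Q) = Σ p·log₂(p/q).
  0.523·log₂(0.523/0.241) = 0.58460
  0.047·log₂(0.047/0.097) = -0.04913
  0.136·log₂(0.136/0.266) = -0.13162
  0.294·log₂(0.294/0.396) = -0.12633
D(P‖Q) = 0.2775 bits.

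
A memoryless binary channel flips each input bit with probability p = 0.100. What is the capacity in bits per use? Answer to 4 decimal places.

Binary symmetric channel: C = 1 − h₂(ε) where h₂ is the binary entropy function.
h₂(0.100) = −0.100·log₂0.100 − 0.900·log₂0.900 = 0.4690.
C = 1 − 0.4690 = 0.5310 bits per channel use.

0.5310 bits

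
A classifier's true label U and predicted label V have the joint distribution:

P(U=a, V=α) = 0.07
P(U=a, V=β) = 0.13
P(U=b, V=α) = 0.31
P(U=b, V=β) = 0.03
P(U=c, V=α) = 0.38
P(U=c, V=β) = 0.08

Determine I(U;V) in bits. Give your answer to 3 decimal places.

0.155 bits

Marginals: p(U) = (0.2000, 0.3400, 0.4600), p(V) = (0.7600, 0.2400).
I(U;V) = H(U) + H(V) − H(U,V).
H(U) = 1.5089, H(V) = 0.7950, H(U,V) = 2.1487.
I(U;V) = 1.5089 + 0.7950 − 2.1487 = 0.155 bits.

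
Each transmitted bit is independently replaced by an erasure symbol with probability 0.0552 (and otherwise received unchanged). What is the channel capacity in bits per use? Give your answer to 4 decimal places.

Binary erasure channel: capacity C = 1 − ε.
C = 1 − 0.0552 = 0.9448 bits per channel use.

0.9448 bits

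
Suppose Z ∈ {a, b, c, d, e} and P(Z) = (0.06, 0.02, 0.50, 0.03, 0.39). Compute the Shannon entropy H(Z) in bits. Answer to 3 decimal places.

1.538 bits

H(Z) = −Σ p·log₂ p.
  −(0.06)·log₂(0.06) = 0.2435
  −(0.02)·log₂(0.02) = 0.1129
  −(0.50)·log₂(0.50) = 0.5000
  −(0.03)·log₂(0.03) = 0.1518
  −(0.39)·log₂(0.39) = 0.5298
Sum: 0.2435 + 0.1129 + 0.5000 + 0.1518 + 0.5298 = 1.538 bits.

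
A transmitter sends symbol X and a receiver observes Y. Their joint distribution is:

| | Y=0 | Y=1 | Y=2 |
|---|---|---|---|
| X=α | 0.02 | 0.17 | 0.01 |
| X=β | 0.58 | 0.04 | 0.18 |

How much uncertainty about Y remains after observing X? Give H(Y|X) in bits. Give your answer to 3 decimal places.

Marginals: p(X) = (0.2000, 0.8000), p(Y) = (0.6000, 0.2100, 0.1900).
H(Y|X) = Σ p(X) · H(Y|X=·).
  X=α: p=0.2000, H(Y|X=α) = 0.7476
  X=β: p=0.8000, H(Y|X=β) = 1.0367
Weighted sum = 0.979 bits.

0.979 bits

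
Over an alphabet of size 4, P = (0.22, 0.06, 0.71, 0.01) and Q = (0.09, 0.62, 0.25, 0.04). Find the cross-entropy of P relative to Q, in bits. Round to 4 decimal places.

2.2721 bits

H(P,Q) = −Σ p·log₂ q.
  −0.22·log₂(0.09) = 0.76426
  −0.06·log₂(0.62) = 0.04138
  −0.71·log₂(0.25) = 1.42000
  −0.01·log₂(0.04) = 0.04644
H(P,Q) = 2.2721 bits.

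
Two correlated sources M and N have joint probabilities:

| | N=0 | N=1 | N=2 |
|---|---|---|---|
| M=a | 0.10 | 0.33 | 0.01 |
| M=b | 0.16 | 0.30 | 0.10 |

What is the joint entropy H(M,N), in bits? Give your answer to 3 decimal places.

2.203 bits

H(M,N) = −Σ p(x,y)·log₂ p(x,y) over all 6 cells.
  cell (a,0): −0.10·log₂0.10 = 0.3322
  cell (a,1): −0.33·log₂0.33 = 0.5278
  cell (a,2): −0.01·log₂0.01 = 0.0664
  cell (b,0): −0.16·log₂0.16 = 0.4230
  cell (b,1): −0.30·log₂0.30 = 0.5211
  cell (b,2): −0.10·log₂0.10 = 0.3322
Sum = 2.203 bits.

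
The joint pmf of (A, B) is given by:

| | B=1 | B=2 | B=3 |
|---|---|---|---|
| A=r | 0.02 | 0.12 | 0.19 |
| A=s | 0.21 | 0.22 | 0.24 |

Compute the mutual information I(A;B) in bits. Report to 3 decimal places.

0.073 bits

Marginals: p(A) = (0.3300, 0.6700), p(B) = (0.2300, 0.3400, 0.4300).
I(A;B) = H(A) + H(B) − H(A,B).
H(A) = 0.9149, H(B) = 1.5404, H(A,B) = 2.3827.
I(A;B) = 0.9149 + 1.5404 − 2.3827 = 0.073 bits.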